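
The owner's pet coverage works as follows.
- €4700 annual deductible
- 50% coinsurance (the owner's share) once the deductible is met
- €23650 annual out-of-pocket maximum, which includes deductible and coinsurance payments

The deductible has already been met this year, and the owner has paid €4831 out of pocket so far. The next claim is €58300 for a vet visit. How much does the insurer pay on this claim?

With the deductible met, the entire €58300 is subject to coinsurance.
Coinsurance: €58300 × 50% = €29150.
Adding €29150 to the €4831 already spent would give €33981, which exceeds the €23650 cap; the owner pays just €23650 − €4831 = €18819.
The insurer covers the remainder: €58300 − €18819 = €39481.

€39481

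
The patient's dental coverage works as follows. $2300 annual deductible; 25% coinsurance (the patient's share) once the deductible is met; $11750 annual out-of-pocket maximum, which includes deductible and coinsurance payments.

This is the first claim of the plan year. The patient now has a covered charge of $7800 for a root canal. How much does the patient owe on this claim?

$3675

Deductible not yet touched, so the first $2300 of the bill goes to the deductible.
That leaves $7800 − $2300 = $5500 for coinsurance.
Patient's 25% share of $5500 is $1375.
So the patient owes $2300 + $1375 = $3675 before any cap.
Total out-of-pocket so far would be $0 + $3675 = $3675, below the $11750 cap — no reduction.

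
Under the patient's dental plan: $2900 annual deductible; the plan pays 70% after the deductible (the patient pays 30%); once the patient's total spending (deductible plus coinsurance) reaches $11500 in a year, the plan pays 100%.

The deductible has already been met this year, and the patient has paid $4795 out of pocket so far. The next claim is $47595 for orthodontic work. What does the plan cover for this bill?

$40890

The deductible is already satisfied, so the full bill goes to coinsurance.
Patient's 30% share of $47595 is $14278.50.
Year-to-date out-of-pocket would reach $4795 + $14278.50 = $19073.50, above the $11500 maximum, so the patient pays only $11500 − $4795 = $6705.
The plan picks up $47595 − $6705 = $40890.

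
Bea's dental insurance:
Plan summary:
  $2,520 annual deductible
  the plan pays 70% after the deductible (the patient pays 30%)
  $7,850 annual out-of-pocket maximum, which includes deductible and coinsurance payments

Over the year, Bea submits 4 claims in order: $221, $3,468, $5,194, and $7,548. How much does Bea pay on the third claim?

$1,558.20

Claim 1 — $221: all of it applies to the deductible. Cost to patient: $221. OOP to date $221.
Claim 2 — $3,468: $2,299 finishes the deductible; $1,169 goes to coinsurance; 30% of $1,169 = $350.70. Cost to patient: $2,649.70. OOP to date $2,870.70.
Claim 3 — $5,194: 30% coinsurance on $5,194 = $1,558.20. Patient owes $1,558.20 (running OOP $4,428.90).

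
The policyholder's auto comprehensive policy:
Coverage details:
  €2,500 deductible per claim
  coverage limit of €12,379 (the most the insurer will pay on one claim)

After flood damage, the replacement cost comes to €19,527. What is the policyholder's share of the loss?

€7,148

Less the €2,500 deductible: €19,527 − €2,500 = €17,027.
€17,027 exceeds the €12,379 limit, so the insurer pays the limit: €12,379.
Out of pocket: €19,527 − €12,379 = €7,148.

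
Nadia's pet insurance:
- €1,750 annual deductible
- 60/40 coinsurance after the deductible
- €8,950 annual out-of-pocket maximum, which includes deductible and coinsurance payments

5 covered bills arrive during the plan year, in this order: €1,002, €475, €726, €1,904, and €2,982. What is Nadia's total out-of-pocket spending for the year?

#1 (€1,002): entire amount goes to the deductible. Cost to owner: €1,002. OOP to date €1,002.
#2 (€475): entire amount goes to the deductible. Cost to owner: €475. OOP to date €1,477.
#3 (€726): €273 to deductible, leaving €453; owner's 40% is €181.20. Cost to owner: €454.20. OOP to date €1,931.20.
#4 (€1,904): deductible already satisfied, so owner's share is 40% × €1,904 = €761.60. Owner pays €761.60; OOP now €2,692.80.
#5 (€2,982): 40% coinsurance on €2,982 = €1,192.80. Owner owes €1,192.80 (running OOP €3,885.60).
Total paid by the owner: €1,002 + €475 + €454.20 + €761.60 + €1,192.80 = €3,885.60.

€3,885.60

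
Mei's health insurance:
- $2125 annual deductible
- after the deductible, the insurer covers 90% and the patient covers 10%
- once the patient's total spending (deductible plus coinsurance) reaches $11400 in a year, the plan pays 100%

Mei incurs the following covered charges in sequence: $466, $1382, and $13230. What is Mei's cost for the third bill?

$1572.30

Bill 1, $466: fully absorbed by the deductible. Patient owes $466 (running OOP $466).
Bill 2, $1382: all of it applies to the deductible. Patient owes $1382 (running OOP $1848).
Bill 3, $13230: $277 finishes the deductible; $12953 goes to coinsurance; 10% of $12953 = $1295.30. Patient pays $1572.30; OOP now $3420.30.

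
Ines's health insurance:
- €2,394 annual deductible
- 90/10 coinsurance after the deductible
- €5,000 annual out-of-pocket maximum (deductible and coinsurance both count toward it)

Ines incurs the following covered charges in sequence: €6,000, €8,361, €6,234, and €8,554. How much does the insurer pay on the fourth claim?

€7,768.10

Claim 1 (€6,000): €2,394 finishes the deductible; €3,606 goes to coinsurance; patient's 10% is €360.60. Patient owes €2,754.60 (running OOP €2,754.60). Insurer: €6,000 − €2,754.60 = €3,245.40.
Claim 2 (€8,361): 10% coinsurance on €8,361 = €836.10. Cost to patient: €836.10. OOP to date €3,590.70. Plan pays €8,361 − €836.10 = €7,524.90.
Claim 3 (€6,234): 10% coinsurance on €6,234 = €623.40. Patient owes €623.40 (running OOP €4,214.10). Plan pays €6,234 − €623.40 = €5,610.60.
Claim 4 (€8,554): deductible already satisfied, so patient's share is 10% × €8,554 = €855.40. Adding that to €4,214.10 gives €5,069.50, past the €5,000 cap; patient pays only €5,000 − €4,214.10 = €785.90. Insurer: €8,554 − €785.90 = €7,768.10.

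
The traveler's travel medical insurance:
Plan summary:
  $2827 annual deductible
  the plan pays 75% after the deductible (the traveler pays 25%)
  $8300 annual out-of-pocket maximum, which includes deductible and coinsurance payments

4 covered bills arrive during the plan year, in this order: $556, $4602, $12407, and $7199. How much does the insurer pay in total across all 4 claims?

Claim 1 — $556: fully absorbed by the deductible. Cost to traveler: $556. OOP to date $556. Insurer: $556 − $556 = $0.
Claim 2 — $4602: $2271 finishes the deductible; $2331 goes to coinsurance; 25% of $2331 = $582.75. Traveler pays $2853.75; OOP now $3409.75. Insurer: $4602 − $2853.75 = $1748.25.
Claim 3 — $12407: deductible met; 25% of $12407 = $3101.75. Cost to traveler: $3101.75. OOP to date $6511.50. Insurer: $12407 − $3101.75 = $9305.25.
Claim 4 — $7199: deductible met; 25% of $7199 = $1799.75. That would push OOP to $8311.25, over the $8300 cap, so traveler pays $8300 − $6511.50 = $1788.50. Insurer: $7199 − $1788.50 = $5410.50.
Insurer total: $0 + $1748.25 + $9305.25 + $5410.50 = $16464.

$16464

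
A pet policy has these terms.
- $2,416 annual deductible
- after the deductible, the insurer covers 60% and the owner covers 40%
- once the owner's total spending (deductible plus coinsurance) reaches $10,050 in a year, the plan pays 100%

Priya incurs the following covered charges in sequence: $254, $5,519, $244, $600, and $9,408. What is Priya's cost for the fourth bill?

#1 ($254): fully absorbed by the deductible. Owner owes $254 (running OOP $254).
#2 ($5,519): deductible takes $2,162, $3,357 remains; coinsurance $3,357 × 40% = $1,342.80. Owner owes $3,504.80 (running OOP $3,758.80).
#3 ($244): 40% coinsurance on $244 = $97.60. Owner pays $97.60; OOP now $3,856.40.
#4 ($600): 40% coinsurance on $600 = $240. Cost to owner: $240. OOP to date $4,096.40.

$240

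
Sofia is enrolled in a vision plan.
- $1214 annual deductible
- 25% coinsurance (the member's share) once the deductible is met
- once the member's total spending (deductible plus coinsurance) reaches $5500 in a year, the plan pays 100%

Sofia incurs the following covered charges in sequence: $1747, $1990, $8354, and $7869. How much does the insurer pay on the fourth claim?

$6302.25

Claim 1 ($1747): $1214 finishes the deductible; $533 goes to coinsurance; 25% of $533 = $133.25. Cost to member: $1347.25. OOP to date $1347.25. Insurer: $1747 − $1347.25 = $399.75.
Claim 2 ($1990): 25% coinsurance on $1990 = $497.50. Cost to member: $497.50. OOP to date $1844.75. Plan pays $1990 − $497.50 = $1492.50.
Claim 3 ($8354): deductible met; 25% of $8354 = $2088.50. Member owes $2088.50 (running OOP $3933.25). Insurer: $8354 − $2088.50 = $6265.50.
Claim 4 ($7869): 25% coinsurance on $7869 = $1967.25. OOP would hit $5900.50 > $5500, so the cap limits the member to $5500 − $3933.25 = $1566.75. Insurer: $7869 − $1566.75 = $6302.25.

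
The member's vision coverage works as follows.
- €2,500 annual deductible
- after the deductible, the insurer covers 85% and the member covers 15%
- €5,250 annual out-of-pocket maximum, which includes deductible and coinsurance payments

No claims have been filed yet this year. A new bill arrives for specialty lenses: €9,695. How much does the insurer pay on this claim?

Nothing has been paid toward the €2,500 deductible, so the first €2,500 of this charge is applied there.
That leaves €9,695 − €2,500 = €7,195 for coinsurance.
Coinsurance: €7,195 × 15% = €1,079.25.
So the member owes €2,500 + €1,079.25 = €3,579.25 before any cap.
Cumulative spending €0 + €3,579.25 = €3,579.25 stays under the €5,250 maximum.
The insurer covers the remainder: €9,695 − €3,579.25 = €6,115.75.

€6,115.75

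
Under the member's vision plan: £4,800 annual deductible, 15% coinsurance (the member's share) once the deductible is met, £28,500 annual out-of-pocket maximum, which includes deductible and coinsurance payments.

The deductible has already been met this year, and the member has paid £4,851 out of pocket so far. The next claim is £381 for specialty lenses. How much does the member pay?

£57.15

The deductible is already satisfied, so the full bill goes to coinsurance.
Member's 15% share of £381 is £57.15.
Total out-of-pocket so far would be £4,851 + £57.15 = £4,908.15, below the £28,500 cap — no reduction.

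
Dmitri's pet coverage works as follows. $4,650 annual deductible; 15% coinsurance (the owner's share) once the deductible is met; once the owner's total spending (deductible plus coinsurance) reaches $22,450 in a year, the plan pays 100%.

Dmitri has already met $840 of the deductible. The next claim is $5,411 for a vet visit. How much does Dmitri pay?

$4,050.15

Deductible still to meet: $4,650 − $840 = $3,810.
That leaves $5,411 − $3,810 = $1,601 for coinsurance.
Coinsurance: $1,601 × 15% = $240.15.
Owner responsibility before any cap: $3,810 + $240.15 = $4,050.15.
Cumulative spending $840 + $4,050.15 = $4,890.15 stays under the $22,450 maximum.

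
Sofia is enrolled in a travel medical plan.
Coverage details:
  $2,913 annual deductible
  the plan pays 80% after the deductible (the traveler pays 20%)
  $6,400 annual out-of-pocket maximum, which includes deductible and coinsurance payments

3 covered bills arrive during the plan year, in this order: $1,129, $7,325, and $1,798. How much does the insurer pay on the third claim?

#1 ($1,129): all of it applies to the deductible. Traveler pays $1,129; OOP now $1,129. Insurer: $1,129 − $1,129 = $0.
#2 ($7,325): $1,784 finishes the deductible; $5,541 goes to coinsurance; traveler's 20% is $1,108.20. Cost to traveler: $2,892.20. OOP to date $4,021.20. Insurer: $7,325 − $2,892.20 = $4,432.80.
#3 ($1,798): deductible already satisfied, so traveler's share is 20% × $1,798 = $359.60. Cost to traveler: $359.60. OOP to date $4,380.80. Plan pays $1,798 − $359.60 = $1,438.40.

$1,438.40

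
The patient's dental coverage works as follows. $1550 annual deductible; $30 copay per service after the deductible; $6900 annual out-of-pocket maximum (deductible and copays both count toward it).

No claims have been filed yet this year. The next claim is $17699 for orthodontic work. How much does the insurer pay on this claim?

$16119

The full $1550 deductible is still open; $1550 of this bill applies to it.
After the $1550 deductible portion, $17699 − $1550 = $16149 is subject to the copay.
Copay on this service: $30.
Patient responsibility before any cap: $1550 + $30 = $1580.
Cumulative spending $0 + $1580 = $1580 stays under the $6900 maximum.
Insurer pays the balance: $17699 − $1580 = $16119.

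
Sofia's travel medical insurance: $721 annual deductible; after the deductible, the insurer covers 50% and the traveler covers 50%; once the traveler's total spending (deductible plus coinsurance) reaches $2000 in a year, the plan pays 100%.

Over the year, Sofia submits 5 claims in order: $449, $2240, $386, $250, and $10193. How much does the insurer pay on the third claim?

$193

#1 ($449): entire amount goes to the deductible. Cost to traveler: $449. OOP to date $449. Insurer: $449 − $449 = $0.
#2 ($2240): $272 to deductible, leaving $1968; coinsurance $1968 × 50% = $984. Cost to traveler: $1256. OOP to date $1705. Plan pays $2240 − $1256 = $984.
#3 ($386): deductible met; 50% of $386 = $193. Cost to traveler: $193. OOP to date $1898. Insurer: $386 − $193 = $193.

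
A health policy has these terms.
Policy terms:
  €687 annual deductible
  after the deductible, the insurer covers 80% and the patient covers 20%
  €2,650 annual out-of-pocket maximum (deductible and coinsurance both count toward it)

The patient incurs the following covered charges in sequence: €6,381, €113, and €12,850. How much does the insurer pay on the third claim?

€12,048.40

#1 (€6,381): deductible takes €687, €5,694 remains; patient's 20% is €1,138.80. Cost to patient: €1,825.80. OOP to date €1,825.80. Plan pays €6,381 − €1,825.80 = €4,555.20.
#2 (€113): deductible already satisfied, so patient's share is 20% × €113 = €22.60. Patient owes €22.60 (running OOP €1,848.40). Plan pays €113 − €22.60 = €90.40.
#3 (€12,850): deductible already satisfied, so patient's share is 20% × €12,850 = €2,570. That would push OOP to €4,418.40, over the €2,650 cap, so patient pays €2,650 − €1,848.40 = €801.60. Insurer: €12,850 − €801.60 = €12,048.40.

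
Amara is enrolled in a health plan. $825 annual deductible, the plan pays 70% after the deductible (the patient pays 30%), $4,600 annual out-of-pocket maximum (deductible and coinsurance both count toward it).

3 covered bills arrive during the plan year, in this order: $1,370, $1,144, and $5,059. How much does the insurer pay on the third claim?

$3,541.30

Bill 1, $1,370: deductible takes $825, $545 remains; 30% of $545 = $163.50. Patient owes $988.50 (running OOP $988.50). Insurer: $1,370 − $988.50 = $381.50.
Bill 2, $1,144: 30% coinsurance on $1,144 = $343.20. Patient owes $343.20 (running OOP $1,331.70). Insurer: $1,144 − $343.20 = $800.80.
Bill 3, $5,059: deductible already satisfied, so patient's share is 30% × $5,059 = $1,517.70. Patient pays $1,517.70; OOP now $2,849.40. Insurer: $5,059 − $1,517.70 = $3,541.30.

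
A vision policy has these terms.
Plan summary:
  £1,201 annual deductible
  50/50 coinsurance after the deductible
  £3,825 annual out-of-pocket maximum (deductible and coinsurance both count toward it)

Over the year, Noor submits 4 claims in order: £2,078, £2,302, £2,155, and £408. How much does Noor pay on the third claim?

Claim 1 (£2,078): £1,201 finishes the deductible; £877 goes to coinsurance; coinsurance £877 × 50% = £438.50. Member pays £1,639.50; OOP now £1,639.50.
Claim 2 (£2,302): 50% coinsurance on £2,302 = £1,151. Member owes £1,151 (running OOP £2,790.50).
Claim 3 (£2,155): 50% coinsurance on £2,155 = £1,077.50. That would push OOP to £3,868, over the £3,825 cap, so member pays £3,825 − £2,790.50 = £1,034.50.

£1,034.50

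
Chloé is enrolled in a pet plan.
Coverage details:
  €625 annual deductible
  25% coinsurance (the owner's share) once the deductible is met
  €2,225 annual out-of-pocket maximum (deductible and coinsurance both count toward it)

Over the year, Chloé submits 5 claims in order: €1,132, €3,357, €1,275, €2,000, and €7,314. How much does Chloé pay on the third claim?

Claim 1 — €1,132: deductible takes €625, €507 remains; owner's 25% is €126.75. Owner pays €751.75; OOP now €751.75.
Claim 2 — €3,357: 25% coinsurance on €3,357 = €839.25. Owner pays €839.25; OOP now €1,591.
Claim 3 — €1,275: deductible met; 25% of €1,275 = €318.75. Owner owes €318.75 (running OOP €1,909.75).

€318.75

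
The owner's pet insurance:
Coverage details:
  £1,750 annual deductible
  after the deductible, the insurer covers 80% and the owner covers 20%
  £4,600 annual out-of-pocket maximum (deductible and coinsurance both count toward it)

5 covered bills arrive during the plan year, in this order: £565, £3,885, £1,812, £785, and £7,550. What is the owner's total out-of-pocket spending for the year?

Bill 1, £565: entire amount goes to the deductible. Owner pays £565; OOP now £565.
Bill 2, £3,885: £1,185 finishes the deductible; £2,700 goes to coinsurance; coinsurance £2,700 × 20% = £540. Owner owes £1,725 (running OOP £2,290).
Bill 3, £1,812: 20% coinsurance on £1,812 = £362.40. Owner pays £362.40; OOP now £2,652.40.
Bill 4, £785: 20% coinsurance on £785 = £157. Cost to owner: £157. OOP to date £2,809.40.
Bill 5, £7,550: deductible already satisfied, so owner's share is 20% × £7,550 = £1,510. Cost to owner: £1,510. OOP to date £4,319.40.
Summing the owner's payments: £565 + £1,725 + £362.40 + £157 + £1,510 = £4,319.40.

£4,319.40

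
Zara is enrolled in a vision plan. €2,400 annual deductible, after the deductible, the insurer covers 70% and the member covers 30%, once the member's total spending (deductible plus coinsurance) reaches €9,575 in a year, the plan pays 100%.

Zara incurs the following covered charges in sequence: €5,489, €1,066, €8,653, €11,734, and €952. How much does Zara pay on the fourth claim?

#1 (€5,489): deductible takes €2,400, €3,089 remains; member's 30% is €926.70. Member owes €3,326.70 (running OOP €3,326.70).
#2 (€1,066): 30% coinsurance on €1,066 = €319.80. Member owes €319.80 (running OOP €3,646.50).
#3 (€8,653): deductible already satisfied, so member's share is 30% × €8,653 = €2,595.90. Member pays €2,595.90; OOP now €6,242.40.
#4 (€11,734): deductible met; 30% of €11,734 = €3,520.20. Adding that to €6,242.40 gives €9,762.60, past the €9,575 cap; member pays only €9,575 − €6,242.40 = €3,332.60.

€3,332.60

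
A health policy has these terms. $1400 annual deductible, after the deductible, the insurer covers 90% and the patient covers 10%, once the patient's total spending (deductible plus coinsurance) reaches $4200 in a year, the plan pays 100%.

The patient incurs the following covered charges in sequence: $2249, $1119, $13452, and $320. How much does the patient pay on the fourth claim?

Claim 1 — $2249: $1400 to deductible, leaving $849; 10% of $849 = $84.90. Cost to patient: $1484.90. OOP to date $1484.90.
Claim 2 — $1119: 10% coinsurance on $1119 = $111.90. Cost to patient: $111.90. OOP to date $1596.80.
Claim 3 — $13452: deductible already satisfied, so patient's share is 10% × $13452 = $1345.20. Cost to patient: $1345.20. OOP to date $2942.
Claim 4 — $320: deductible already satisfied, so patient's share is 10% × $320 = $32. Cost to patient: $32. OOP to date $2974.

$32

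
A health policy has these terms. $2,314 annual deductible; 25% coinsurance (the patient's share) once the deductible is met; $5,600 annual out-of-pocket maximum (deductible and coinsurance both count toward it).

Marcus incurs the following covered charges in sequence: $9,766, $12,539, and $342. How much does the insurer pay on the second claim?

$11,116

Claim 1 — $9,766: deductible takes $2,314, $7,452 remains; 25% of $7,452 = $1,863. Patient pays $4,177; OOP now $4,177. Insurer: $9,766 − $4,177 = $5,589.
Claim 2 — $12,539: deductible met; 25% of $12,539 = $3,134.75. That would push OOP to $7,311.75, over the $5,600 cap, so patient pays $5,600 − $4,177 = $1,423. Insurer: $12,539 − $1,423 = $11,116.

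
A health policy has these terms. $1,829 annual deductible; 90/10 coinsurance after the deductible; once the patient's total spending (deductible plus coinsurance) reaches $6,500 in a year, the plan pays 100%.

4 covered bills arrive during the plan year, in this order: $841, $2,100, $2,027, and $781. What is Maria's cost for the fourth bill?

$78.10

Claim 1 — $841: fully absorbed by the deductible. Patient pays $841; OOP now $841.
Claim 2 — $2,100: $988 to deductible, leaving $1,112; patient's 10% is $111.20. Patient pays $1,099.20; OOP now $1,940.20.
Claim 3 — $2,027: deductible already satisfied, so patient's share is 10% × $2,027 = $202.70. Cost to patient: $202.70. OOP to date $2,142.90.
Claim 4 — $781: deductible already satisfied, so patient's share is 10% × $781 = $78.10. Patient pays $78.10; OOP now $2,221.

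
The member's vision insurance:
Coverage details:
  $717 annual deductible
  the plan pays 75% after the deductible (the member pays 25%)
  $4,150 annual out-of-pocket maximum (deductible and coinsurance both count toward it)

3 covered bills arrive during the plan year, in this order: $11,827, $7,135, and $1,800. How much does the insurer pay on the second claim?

#1 ($11,827): deductible takes $717, $11,110 remains; member's 25% is $2,777.50. Member pays $3,494.50; OOP now $3,494.50. Plan pays $11,827 − $3,494.50 = $8,332.50.
#2 ($7,135): 25% coinsurance on $7,135 = $1,783.75. Adding that to $3,494.50 gives $5,278.25, past the $4,150 cap; member pays only $4,150 − $3,494.50 = $655.50. Insurer: $7,135 − $655.50 = $6,479.50.

$6,479.50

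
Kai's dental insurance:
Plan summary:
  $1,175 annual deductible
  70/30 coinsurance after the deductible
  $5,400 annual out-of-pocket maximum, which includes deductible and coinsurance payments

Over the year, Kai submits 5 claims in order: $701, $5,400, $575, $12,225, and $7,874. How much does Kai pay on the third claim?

$172.50

#1 ($701): entire amount goes to the deductible. Patient owes $701 (running OOP $701).
#2 ($5,400): $474 finishes the deductible; $4,926 goes to coinsurance; 30% of $4,926 = $1,477.80. Cost to patient: $1,951.80. OOP to date $2,652.80.
#3 ($575): 30% coinsurance on $575 = $172.50. Patient owes $172.50 (running OOP $2,825.30).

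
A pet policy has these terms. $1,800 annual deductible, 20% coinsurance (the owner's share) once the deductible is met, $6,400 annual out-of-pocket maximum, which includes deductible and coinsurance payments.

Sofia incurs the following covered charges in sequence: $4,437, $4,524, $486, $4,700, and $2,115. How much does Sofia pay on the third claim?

Claim 1 ($4,437): $1,800 to deductible, leaving $2,637; coinsurance $2,637 × 20% = $527.40. Cost to owner: $2,327.40. OOP to date $2,327.40.
Claim 2 ($4,524): 20% coinsurance on $4,524 = $904.80. Owner pays $904.80; OOP now $3,232.20.
Claim 3 ($486): deductible already satisfied, so owner's share is 20% × $486 = $97.20. Cost to owner: $97.20. OOP to date $3,329.40.

$97.20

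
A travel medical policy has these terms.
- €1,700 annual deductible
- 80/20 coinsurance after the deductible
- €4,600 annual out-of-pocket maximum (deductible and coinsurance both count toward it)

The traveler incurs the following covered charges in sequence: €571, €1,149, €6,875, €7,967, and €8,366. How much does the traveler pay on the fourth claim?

#1 (€571): all of it applies to the deductible. Traveler owes €571 (running OOP €571).
#2 (€1,149): €1,129 to deductible, leaving €20; 20% of €20 = €4. Traveler owes €1,133 (running OOP €1,704).
#3 (€6,875): deductible already satisfied, so traveler's share is 20% × €6,875 = €1,375. Traveler owes €1,375 (running OOP €3,079).
#4 (€7,967): deductible met; 20% of €7,967 = €1,593.40. OOP would hit €4,672.40 > €4,600, so the cap limits the traveler to €4,600 − €3,079 = €1,521.

€1,521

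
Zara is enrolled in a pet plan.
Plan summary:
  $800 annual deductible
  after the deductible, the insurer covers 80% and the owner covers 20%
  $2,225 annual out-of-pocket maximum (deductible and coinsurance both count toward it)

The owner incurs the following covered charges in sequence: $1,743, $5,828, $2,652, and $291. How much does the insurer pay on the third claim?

$2,581.20

Claim 1 — $1,743: $800 to deductible, leaving $943; coinsurance $943 × 20% = $188.60. Owner owes $988.60 (running OOP $988.60). Insurer: $1,743 − $988.60 = $754.40.
Claim 2 — $5,828: 20% coinsurance on $5,828 = $1,165.60. Owner pays $1,165.60; OOP now $2,154.20. Plan pays $5,828 − $1,165.60 = $4,662.40.
Claim 3 — $2,652: deductible already satisfied, so owner's share is 20% × $2,652 = $530.40. That would push OOP to $2,684.60, over the $2,225 cap, so owner pays $2,225 − $2,154.20 = $70.80. Plan pays $2,652 − $70.80 = $2,581.20.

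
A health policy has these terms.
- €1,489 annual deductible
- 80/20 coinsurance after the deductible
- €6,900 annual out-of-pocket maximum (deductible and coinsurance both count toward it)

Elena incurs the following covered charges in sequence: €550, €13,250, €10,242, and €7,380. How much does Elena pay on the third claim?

€2,048.40

#1 (€550): entire amount goes to the deductible. Cost to patient: €550. OOP to date €550.
#2 (€13,250): deductible takes €939, €12,311 remains; patient's 20% is €2,462.20. Patient pays €3,401.20; OOP now €3,951.20.
#3 (€10,242): deductible met; 20% of €10,242 = €2,048.40. Cost to patient: €2,048.40. OOP to date €5,999.60.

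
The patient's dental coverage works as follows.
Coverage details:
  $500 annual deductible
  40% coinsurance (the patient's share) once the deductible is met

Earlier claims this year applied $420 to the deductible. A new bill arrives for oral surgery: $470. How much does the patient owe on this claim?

$420 of the $500 deductible is already met, leaving $80.
The remaining $390 (= $470 − $80) moves to coinsurance.
Coinsurance: $390 × 40% = $156.
That puts the patient's cost at $80 + $156 = $236.

$236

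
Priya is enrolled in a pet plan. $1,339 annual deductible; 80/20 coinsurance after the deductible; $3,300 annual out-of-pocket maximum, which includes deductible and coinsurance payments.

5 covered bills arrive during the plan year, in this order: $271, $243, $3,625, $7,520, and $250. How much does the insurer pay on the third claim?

Claim 1 ($271): entire amount goes to the deductible. Owner owes $271 (running OOP $271). Insurer: $271 − $271 = $0.
Claim 2 ($243): all of it applies to the deductible. Cost to owner: $243. OOP to date $514. Insurer: $243 − $243 = $0.
Claim 3 ($3,625): $825 to deductible, leaving $2,800; coinsurance $2,800 × 20% = $560. Owner owes $1,385 (running OOP $1,899). Insurer: $3,625 − $1,385 = $2,240.

$2,240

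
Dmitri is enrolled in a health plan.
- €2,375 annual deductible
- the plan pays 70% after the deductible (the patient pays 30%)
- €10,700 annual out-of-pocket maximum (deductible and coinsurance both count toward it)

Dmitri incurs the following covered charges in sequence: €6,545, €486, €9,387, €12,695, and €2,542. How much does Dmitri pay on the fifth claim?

Claim 1 — €6,545: €2,375 finishes the deductible; €4,170 goes to coinsurance; patient's 30% is €1,251. Patient owes €3,626 (running OOP €3,626).
Claim 2 — €486: 30% coinsurance on €486 = €145.80. Patient owes €145.80 (running OOP €3,771.80).
Claim 3 — €9,387: 30% coinsurance on €9,387 = €2,816.10. Patient pays €2,816.10; OOP now €6,587.90.
Claim 4 — €12,695: deductible already satisfied, so patient's share is 30% × €12,695 = €3,808.50. Patient pays €3,808.50; OOP now €10,396.40.
Claim 5 — €2,542: deductible already satisfied, so patient's share is 30% × €2,542 = €762.60. OOP would hit €11,159 > €10,700, so the cap limits the patient to €10,700 − €10,396.40 = €303.60.

€303.60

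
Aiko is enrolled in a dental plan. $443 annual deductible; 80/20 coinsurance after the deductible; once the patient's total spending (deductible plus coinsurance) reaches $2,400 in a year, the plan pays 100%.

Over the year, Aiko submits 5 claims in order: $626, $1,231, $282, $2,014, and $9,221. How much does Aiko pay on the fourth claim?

#1 ($626): $443 finishes the deductible; $183 goes to coinsurance; patient's 20% is $36.60. Cost to patient: $479.60. OOP to date $479.60.
#2 ($1,231): deductible already satisfied, so patient's share is 20% × $1,231 = $246.20. Cost to patient: $246.20. OOP to date $725.80.
#3 ($282): deductible already satisfied, so patient's share is 20% × $282 = $56.40. Patient pays $56.40; OOP now $782.20.
#4 ($2,014): 20% coinsurance on $2,014 = $402.80. Patient owes $402.80 (running OOP $1,185).

$402.80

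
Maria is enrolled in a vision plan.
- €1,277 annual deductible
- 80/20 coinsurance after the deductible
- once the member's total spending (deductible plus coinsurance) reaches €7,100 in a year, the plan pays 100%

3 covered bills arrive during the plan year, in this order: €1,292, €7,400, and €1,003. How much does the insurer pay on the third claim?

€802.40

Claim 1 — €1,292: deductible takes €1,277, €15 remains; 20% of €15 = €3. Cost to member: €1,280. OOP to date €1,280. Insurer: €1,292 − €1,280 = €12.
Claim 2 — €7,400: deductible met; 20% of €7,400 = €1,480. Cost to member: €1,480. OOP to date €2,760. Insurer: €7,400 − €1,480 = €5,920.
Claim 3 — €1,003: 20% coinsurance on €1,003 = €200.60. Cost to member: €200.60. OOP to date €2,960.60. Plan pays €1,003 − €200.60 = €802.40.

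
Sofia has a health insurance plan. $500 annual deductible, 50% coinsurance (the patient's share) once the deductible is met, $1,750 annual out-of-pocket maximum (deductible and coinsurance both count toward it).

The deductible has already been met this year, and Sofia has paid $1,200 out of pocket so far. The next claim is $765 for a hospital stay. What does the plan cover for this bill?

$382.50

The deductible is already satisfied, so the full bill goes to coinsurance.
Patient's 50% share of $765 is $382.50.
Cumulative spending $1,200 + $382.50 = $1,582.50 stays under the $1,750 maximum.
Insurer pays the balance: $765 − $382.50 = $382.50.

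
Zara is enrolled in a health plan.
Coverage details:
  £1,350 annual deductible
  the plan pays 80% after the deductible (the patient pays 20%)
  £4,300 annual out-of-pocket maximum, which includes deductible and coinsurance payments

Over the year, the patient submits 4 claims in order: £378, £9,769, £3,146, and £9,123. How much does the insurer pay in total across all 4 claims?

£18,116

#1 (£378): fully absorbed by the deductible. Patient owes £378 (running OOP £378). Plan pays £378 − £378 = £0.
#2 (£9,769): deductible takes £972, £8,797 remains; patient's 20% is £1,759.40. Patient pays £2,731.40; OOP now £3,109.40. Plan pays £9,769 − £2,731.40 = £7,037.60.
#3 (£3,146): deductible already satisfied, so patient's share is 20% × £3,146 = £629.20. Cost to patient: £629.20. OOP to date £3,738.60. Plan pays £3,146 − £629.20 = £2,516.80.
#4 (£9,123): deductible already satisfied, so patient's share is 20% × £9,123 = £1,824.60. That would push OOP to £5,563.20, over the £4,300 cap, so patient pays £4,300 − £3,738.60 = £561.40. Plan pays £9,123 − £561.40 = £8,561.60.
Insurer total: £0 + £7,037.60 + £2,516.80 + £8,561.60 = £18,116.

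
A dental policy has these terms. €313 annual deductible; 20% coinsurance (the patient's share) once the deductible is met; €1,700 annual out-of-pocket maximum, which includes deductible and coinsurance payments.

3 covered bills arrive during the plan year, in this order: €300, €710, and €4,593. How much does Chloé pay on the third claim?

Claim 1 — €300: fully absorbed by the deductible. Patient owes €300 (running OOP €300).
Claim 2 — €710: deductible takes €13, €697 remains; 20% of €697 = €139.40. Patient pays €152.40; OOP now €452.40.
Claim 3 — €4,593: deductible met; 20% of €4,593 = €918.60. Patient pays €918.60; OOP now €1,371.

€918.60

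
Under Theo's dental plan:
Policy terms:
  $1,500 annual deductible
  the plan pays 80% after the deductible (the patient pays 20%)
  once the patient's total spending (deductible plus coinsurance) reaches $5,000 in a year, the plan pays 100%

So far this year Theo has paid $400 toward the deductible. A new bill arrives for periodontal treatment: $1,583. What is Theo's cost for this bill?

$1,196.60

Remaining deductible: $1,500 − $400 = $1,100.
After the $1,100 deductible portion, $1,583 − $1,100 = $483 is subject to coinsurance.
20% of $483 = $96.60 falls to the patient.
Patient responsibility before any cap: $1,100 + $96.60 = $1,196.60.
Cumulative spending $400 + $1,196.60 = $1,596.60 stays under the $5,000 maximum.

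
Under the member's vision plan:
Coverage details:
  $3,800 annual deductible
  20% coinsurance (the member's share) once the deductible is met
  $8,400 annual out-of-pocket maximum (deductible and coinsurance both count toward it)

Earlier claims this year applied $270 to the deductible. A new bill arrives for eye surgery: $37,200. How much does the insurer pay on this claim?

$29,070

$270 of the $3,800 deductible is already met, leaving $3,530.
The remaining $33,670 (= $37,200 − $3,530) moves to coinsurance.
20% of $33,670 = $6,734 falls to the member.
Member responsibility before any cap: $3,530 + $6,734 = $10,264.
Adding $10,264 to the $270 already spent would give $10,534, which exceeds the $8,400 cap; the member pays just $8,400 − $270 = $8,130.
The insurer covers the remainder: $37,200 − $8,130 = $29,070.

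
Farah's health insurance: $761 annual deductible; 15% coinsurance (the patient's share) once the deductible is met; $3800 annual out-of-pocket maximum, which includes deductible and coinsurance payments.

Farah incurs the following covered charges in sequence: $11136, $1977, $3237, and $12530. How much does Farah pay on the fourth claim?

$700.65

#1 ($11136): $761 to deductible, leaving $10375; patient's 15% is $1556.25. Patient owes $2317.25 (running OOP $2317.25).
#2 ($1977): 15% coinsurance on $1977 = $296.55. Patient pays $296.55; OOP now $2613.80.
#3 ($3237): deductible already satisfied, so patient's share is 15% × $3237 = $485.55. Patient owes $485.55 (running OOP $3099.35).
#4 ($12530): 15% coinsurance on $12530 = $1879.50. OOP would hit $4978.85 > $3800, so the cap limits the patient to $3800 − $3099.35 = $700.65.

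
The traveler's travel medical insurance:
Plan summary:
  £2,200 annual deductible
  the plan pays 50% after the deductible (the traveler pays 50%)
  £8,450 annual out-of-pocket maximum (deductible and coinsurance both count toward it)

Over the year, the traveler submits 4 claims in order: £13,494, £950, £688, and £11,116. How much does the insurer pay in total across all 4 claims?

£17,798

Bill 1, £13,494: deductible takes £2,200, £11,294 remains; traveler's 50% is £5,647. Cost to traveler: £7,847. OOP to date £7,847. Plan pays £13,494 − £7,847 = £5,647.
Bill 2, £950: deductible already satisfied, so traveler's share is 50% × £950 = £475. Traveler pays £475; OOP now £8,322. Plan pays £950 − £475 = £475.
Bill 3, £688: deductible already satisfied, so traveler's share is 50% × £688 = £344. That would push OOP to £8,666, over the £8,450 cap, so traveler pays £8,450 − £8,322 = £128. Insurer: £688 − £128 = £560.
Bill 4, £11,116: 50% coinsurance on £11,116 = £5,558. That would push OOP to £14,008, over the £8,450 cap, so traveler pays £8,450 − £8,450 = £0. Insurer: £11,116 − £0 = £11,116.
Insurer total: £5,647 + £475 + £560 + £11,116 = £17,798.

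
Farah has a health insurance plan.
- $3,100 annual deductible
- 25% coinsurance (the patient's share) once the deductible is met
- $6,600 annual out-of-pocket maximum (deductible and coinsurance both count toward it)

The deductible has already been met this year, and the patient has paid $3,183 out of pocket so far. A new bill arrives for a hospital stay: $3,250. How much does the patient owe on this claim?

With the deductible met, the entire $3,250 is subject to coinsurance.
Coinsurance: $3,250 × 25% = $812.50.
Cumulative spending $3,183 + $812.50 = $3,995.50 stays under the $6,600 maximum.

$812.50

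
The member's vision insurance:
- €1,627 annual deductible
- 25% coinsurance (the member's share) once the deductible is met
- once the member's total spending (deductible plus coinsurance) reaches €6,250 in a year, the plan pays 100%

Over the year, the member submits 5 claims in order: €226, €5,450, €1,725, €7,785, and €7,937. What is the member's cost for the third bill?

Bill 1, €226: entire amount goes to the deductible. Member pays €226; OOP now €226.
Bill 2, €5,450: deductible takes €1,401, €4,049 remains; coinsurance €4,049 × 25% = €1,012.25. Member pays €2,413.25; OOP now €2,639.25.
Bill 3, €1,725: 25% coinsurance on €1,725 = €431.25. Member owes €431.25 (running OOP €3,070.50).

€431.25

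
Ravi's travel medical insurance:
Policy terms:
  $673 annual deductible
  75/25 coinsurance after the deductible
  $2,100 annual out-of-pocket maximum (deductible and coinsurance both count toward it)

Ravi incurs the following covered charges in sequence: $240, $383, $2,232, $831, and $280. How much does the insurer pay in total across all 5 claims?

Claim 1 ($240): fully absorbed by the deductible. Traveler owes $240 (running OOP $240). Insurer: $240 − $240 = $0.
Claim 2 ($383): entire amount goes to the deductible. Traveler pays $383; OOP now $623. Insurer: $383 − $383 = $0.
Claim 3 ($2,232): deductible takes $50, $2,182 remains; coinsurance $2,182 × 25% = $545.50. Traveler pays $595.50; OOP now $1,218.50. Insurer: $2,232 − $595.50 = $1,636.50.
Claim 4 ($831): deductible met; 25% of $831 = $207.75. Traveler pays $207.75; OOP now $1,426.25. Plan pays $831 − $207.75 = $623.25.
Claim 5 ($280): 25% coinsurance on $280 = $70. Traveler owes $70 (running OOP $1,496.25). Plan pays $280 − $70 = $210.
Insurer total = bills − traveler's total = $3,966 − $1,496.25 = $2,469.75.

$2,469.75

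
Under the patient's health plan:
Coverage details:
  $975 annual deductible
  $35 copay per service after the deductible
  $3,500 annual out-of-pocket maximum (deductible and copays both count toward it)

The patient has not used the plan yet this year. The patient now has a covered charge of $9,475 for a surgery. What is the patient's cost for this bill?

$1,010

Nothing has been paid toward the $975 deductible, so the first $975 of this charge is applied there.
That leaves $9,475 − $975 = $8,500 for the copay.
Copay on this service: $35.
So the patient owes $975 + $35 = $1,010 before any cap.
Total out-of-pocket so far would be $0 + $1,010 = $1,010, below the $3,500 cap — no reduction.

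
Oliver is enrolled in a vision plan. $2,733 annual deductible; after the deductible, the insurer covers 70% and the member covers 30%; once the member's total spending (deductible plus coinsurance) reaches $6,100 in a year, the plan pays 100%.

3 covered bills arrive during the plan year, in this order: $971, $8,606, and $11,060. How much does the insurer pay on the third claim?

#1 ($971): fully absorbed by the deductible. Cost to member: $971. OOP to date $971. Plan pays $971 − $971 = $0.
#2 ($8,606): deductible takes $1,762, $6,844 remains; 30% of $6,844 = $2,053.20. Cost to member: $3,815.20. OOP to date $4,786.20. Insurer: $8,606 − $3,815.20 = $4,790.80.
#3 ($11,060): deductible met; 30% of $11,060 = $3,318. Adding that to $4,786.20 gives $8,104.20, past the $6,100 cap; member pays only $6,100 − $4,786.20 = $1,313.80. Insurer: $11,060 − $1,313.80 = $9,746.20.

$9,746.20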